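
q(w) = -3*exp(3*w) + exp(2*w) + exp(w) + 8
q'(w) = -9*exp(3*w) + 2*exp(2*w) + exp(w)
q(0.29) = 3.96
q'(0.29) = -16.57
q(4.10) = -655378.68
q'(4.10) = -1969921.66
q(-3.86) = 8.02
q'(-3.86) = 0.02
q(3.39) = -77406.50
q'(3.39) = -233182.89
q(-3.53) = 8.03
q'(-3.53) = 0.03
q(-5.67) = 8.00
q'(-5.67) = 0.00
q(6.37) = -597365919.99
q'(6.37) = -1792440075.62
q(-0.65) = 8.37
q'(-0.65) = -0.21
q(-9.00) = 8.00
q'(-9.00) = 0.00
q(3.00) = -23877.74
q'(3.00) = -72100.81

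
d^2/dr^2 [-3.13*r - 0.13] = 0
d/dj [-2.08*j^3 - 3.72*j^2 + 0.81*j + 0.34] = -6.24*j^2 - 7.44*j + 0.81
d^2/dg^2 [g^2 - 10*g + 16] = 2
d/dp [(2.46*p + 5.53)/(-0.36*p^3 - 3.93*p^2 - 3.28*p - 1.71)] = (1.7712*p^3 + 15.6402*p^2 + 43.4658*p + 13.9318)/(0.1296*p^6 + 2.8296*p^5 + 17.8065*p^4 + 27.012*p^3 + 24.199*p^2 + 11.2176*p + 2.9241)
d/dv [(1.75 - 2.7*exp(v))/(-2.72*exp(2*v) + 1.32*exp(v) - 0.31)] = (-7.344*exp(2*v) + 9.52*exp(v) - 1.473)*exp(v)/(7.3984*exp(4*v) - 7.1808*exp(3*v) + 3.4288*exp(2*v) - 0.8184*exp(v) + 0.0961)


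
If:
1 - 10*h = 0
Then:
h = 1/10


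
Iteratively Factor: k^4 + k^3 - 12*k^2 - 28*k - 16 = (k - 4)*(k^3 + 5*k^2 + 8*k + 4) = (k - 4)*(k + 2)*(k^2 + 3*k + 2) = (k - 4)*(k + 2)^2*(k + 1)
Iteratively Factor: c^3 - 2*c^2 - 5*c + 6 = (c - 1)*(c^2 - c - 6) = (c - 1)*(c + 2)*(c - 3)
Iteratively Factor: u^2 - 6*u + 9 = (u - 3)*(u - 3)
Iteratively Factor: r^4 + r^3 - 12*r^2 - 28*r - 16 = (r + 2)*(r^3 - r^2 - 10*r - 8) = (r - 4)*(r + 2)*(r^2 + 3*r + 2) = (r - 4)*(r + 1)*(r + 2)*(r + 2)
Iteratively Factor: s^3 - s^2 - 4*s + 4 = (s + 2)*(s^2 - 3*s + 2) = (s - 1)*(s + 2)*(s - 2)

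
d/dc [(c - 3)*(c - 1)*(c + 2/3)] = 3*c^2 - 20*c/3 + 1/3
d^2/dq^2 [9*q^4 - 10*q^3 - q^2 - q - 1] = 108*q^2 - 60*q - 2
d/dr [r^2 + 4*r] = 2*r + 4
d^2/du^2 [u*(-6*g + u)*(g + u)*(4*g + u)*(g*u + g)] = 2*g*(-24*g^3 - 78*g^2*u - 26*g^2 - 6*g*u^2 - 3*g*u + 10*u^3 + 6*u^2)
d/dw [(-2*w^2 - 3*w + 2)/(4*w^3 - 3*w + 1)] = (2*w^2 + 8*w + 3)/(4*w^4 + 4*w^3 - 3*w^2 - 2*w + 1)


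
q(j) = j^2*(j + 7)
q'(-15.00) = 465.00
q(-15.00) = -1800.00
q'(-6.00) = 24.00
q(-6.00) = 36.00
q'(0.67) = 10.73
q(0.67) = 3.44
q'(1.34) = 24.15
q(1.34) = 14.98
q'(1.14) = 19.86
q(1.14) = 10.58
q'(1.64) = 31.03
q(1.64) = 23.24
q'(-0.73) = -8.62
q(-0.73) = 3.34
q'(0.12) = 1.72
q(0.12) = 0.10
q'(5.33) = 159.85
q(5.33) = 350.28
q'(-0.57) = -7.01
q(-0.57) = 2.09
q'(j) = j^2 + 2*j*(j + 7) = j*(3*j + 14)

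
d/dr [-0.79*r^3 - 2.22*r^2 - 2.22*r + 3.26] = -2.37*r^2 - 4.44*r - 2.22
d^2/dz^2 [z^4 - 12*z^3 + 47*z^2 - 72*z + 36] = 12*z^2 - 72*z + 94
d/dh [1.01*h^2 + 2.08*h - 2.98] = 2.02*h + 2.08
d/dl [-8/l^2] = 16/l^3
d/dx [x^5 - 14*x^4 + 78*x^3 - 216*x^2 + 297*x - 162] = 5*x^4 - 56*x^3 + 234*x^2 - 432*x + 297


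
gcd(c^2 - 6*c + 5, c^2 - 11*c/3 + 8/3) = c - 1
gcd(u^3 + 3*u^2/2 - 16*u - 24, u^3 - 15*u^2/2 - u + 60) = u - 4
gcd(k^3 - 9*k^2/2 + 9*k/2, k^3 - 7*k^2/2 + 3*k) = k^2 - 3*k/2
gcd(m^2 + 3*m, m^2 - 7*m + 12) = 1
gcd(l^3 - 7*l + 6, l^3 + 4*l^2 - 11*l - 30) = 1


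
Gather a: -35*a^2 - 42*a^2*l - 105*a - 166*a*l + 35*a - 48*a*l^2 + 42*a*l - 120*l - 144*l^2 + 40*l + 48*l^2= a^2*(-42*l - 35) + a*(-48*l^2 - 124*l - 70) - 96*l^2 - 80*l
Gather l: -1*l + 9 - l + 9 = 18 - 2*l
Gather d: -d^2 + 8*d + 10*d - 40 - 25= -d^2 + 18*d - 65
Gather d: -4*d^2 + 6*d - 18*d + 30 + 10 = -4*d^2 - 12*d + 40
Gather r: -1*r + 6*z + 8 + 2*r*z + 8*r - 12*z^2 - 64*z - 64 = r*(2*z + 7) - 12*z^2 - 58*z - 56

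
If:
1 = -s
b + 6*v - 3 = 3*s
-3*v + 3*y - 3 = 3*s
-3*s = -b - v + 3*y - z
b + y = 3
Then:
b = 18/5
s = -1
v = -3/5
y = -3/5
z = -39/5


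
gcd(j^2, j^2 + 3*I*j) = j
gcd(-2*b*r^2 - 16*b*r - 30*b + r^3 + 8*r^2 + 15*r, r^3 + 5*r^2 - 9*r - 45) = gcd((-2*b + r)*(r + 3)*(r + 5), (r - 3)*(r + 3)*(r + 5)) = r^2 + 8*r + 15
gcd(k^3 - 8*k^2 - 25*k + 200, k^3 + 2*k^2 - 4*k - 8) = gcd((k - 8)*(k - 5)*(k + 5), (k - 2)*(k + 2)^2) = 1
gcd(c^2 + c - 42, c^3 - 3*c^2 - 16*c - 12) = c - 6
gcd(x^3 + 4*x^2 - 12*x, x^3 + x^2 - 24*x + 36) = x^2 + 4*x - 12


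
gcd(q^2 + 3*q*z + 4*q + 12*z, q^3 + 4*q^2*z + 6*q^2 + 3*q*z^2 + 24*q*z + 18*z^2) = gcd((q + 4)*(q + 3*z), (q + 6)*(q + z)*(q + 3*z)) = q + 3*z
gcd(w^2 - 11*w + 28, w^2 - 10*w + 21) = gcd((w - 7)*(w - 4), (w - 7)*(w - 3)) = w - 7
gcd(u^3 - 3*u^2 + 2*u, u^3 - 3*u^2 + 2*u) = u^3 - 3*u^2 + 2*u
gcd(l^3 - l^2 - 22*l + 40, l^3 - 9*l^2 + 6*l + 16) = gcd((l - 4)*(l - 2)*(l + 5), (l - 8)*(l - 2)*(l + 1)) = l - 2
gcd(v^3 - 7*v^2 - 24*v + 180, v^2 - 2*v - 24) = v - 6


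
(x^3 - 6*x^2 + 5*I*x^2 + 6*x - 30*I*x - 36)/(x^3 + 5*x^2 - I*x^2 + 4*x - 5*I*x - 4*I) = (x^2 + 6*x*(-1 + I) - 36*I)/(x^2 + 5*x + 4)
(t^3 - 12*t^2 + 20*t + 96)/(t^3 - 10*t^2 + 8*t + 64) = (t - 6)/(t - 4)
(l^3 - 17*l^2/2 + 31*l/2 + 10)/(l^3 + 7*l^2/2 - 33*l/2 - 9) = (l^2 - 9*l + 20)/(l^2 + 3*l - 18)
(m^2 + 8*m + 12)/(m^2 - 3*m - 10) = (m + 6)/(m - 5)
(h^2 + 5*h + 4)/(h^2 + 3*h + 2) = (h + 4)/(h + 2)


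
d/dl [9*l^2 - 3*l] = 18*l - 3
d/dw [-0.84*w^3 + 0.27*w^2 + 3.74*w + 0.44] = -2.52*w^2 + 0.54*w + 3.74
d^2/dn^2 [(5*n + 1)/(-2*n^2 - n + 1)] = 2*(-(4*n + 1)^2*(5*n + 1) + (30*n + 7)*(2*n^2 + n - 1))/(2*n^2 + n - 1)^3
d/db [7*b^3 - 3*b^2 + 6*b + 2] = 21*b^2 - 6*b + 6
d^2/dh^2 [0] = 0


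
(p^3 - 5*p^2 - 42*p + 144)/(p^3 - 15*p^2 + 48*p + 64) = (p^2 + 3*p - 18)/(p^2 - 7*p - 8)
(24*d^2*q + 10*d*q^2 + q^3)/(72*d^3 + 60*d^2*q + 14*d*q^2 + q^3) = q*(4*d + q)/(12*d^2 + 8*d*q + q^2)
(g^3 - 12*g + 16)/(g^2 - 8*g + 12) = (g^2 + 2*g - 8)/(g - 6)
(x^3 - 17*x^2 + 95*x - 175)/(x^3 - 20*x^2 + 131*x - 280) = (x - 5)/(x - 8)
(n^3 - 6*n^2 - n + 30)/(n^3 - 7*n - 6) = (n - 5)/(n + 1)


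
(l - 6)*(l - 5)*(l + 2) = l^3 - 9*l^2 + 8*l + 60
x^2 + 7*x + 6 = (x + 1)*(x + 6)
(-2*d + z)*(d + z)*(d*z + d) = -2*d^3*z - 2*d^3 - d^2*z^2 - d^2*z + d*z^3 + d*z^2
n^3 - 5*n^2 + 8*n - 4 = (n - 2)^2*(n - 1)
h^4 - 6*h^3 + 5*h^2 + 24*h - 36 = (h - 3)^2*(h - 2)*(h + 2)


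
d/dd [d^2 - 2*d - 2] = 2*d - 2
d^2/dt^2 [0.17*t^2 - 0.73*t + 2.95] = 0.340000000000000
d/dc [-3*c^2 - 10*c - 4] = -6*c - 10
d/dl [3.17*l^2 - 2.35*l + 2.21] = 6.34*l - 2.35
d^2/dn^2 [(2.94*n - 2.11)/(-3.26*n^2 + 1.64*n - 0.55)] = (-(2.94*n - 2.11)*(6.52*n - 1.64)*(13.04*n - 3.28) + (57.5064*n - 23.4004)*(3.26*n^2 - 1.64*n + 0.55))/(3.26*n^2 - 1.64*n + 0.55)^3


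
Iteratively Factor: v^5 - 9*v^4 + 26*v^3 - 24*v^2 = (v - 4)*(v^4 - 5*v^3 + 6*v^2) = (v - 4)*(v - 3)*(v^3 - 2*v^2) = (v - 4)*(v - 3)*(v - 2)*(v^2) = v*(v - 4)*(v - 3)*(v - 2)*(v)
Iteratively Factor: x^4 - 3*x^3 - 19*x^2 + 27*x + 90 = (x - 5)*(x^3 + 2*x^2 - 9*x - 18) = (x - 5)*(x + 3)*(x^2 - x - 6) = (x - 5)*(x + 2)*(x + 3)*(x - 3)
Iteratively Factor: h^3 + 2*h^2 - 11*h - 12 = (h + 4)*(h^2 - 2*h - 3) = (h + 1)*(h + 4)*(h - 3)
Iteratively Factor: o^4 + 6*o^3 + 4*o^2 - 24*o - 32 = (o - 2)*(o^3 + 8*o^2 + 20*o + 16) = (o - 2)*(o + 4)*(o^2 + 4*o + 4) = (o - 2)*(o + 2)*(o + 4)*(o + 2)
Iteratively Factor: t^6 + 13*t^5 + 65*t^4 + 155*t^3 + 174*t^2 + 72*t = (t + 1)*(t^5 + 12*t^4 + 53*t^3 + 102*t^2 + 72*t) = (t + 1)*(t + 3)*(t^4 + 9*t^3 + 26*t^2 + 24*t) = (t + 1)*(t + 3)^2*(t^3 + 6*t^2 + 8*t) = t*(t + 1)*(t + 3)^2*(t^2 + 6*t + 8) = t*(t + 1)*(t + 3)^2*(t + 4)*(t + 2)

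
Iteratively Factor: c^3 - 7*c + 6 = (c + 3)*(c^2 - 3*c + 2) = (c - 2)*(c + 3)*(c - 1)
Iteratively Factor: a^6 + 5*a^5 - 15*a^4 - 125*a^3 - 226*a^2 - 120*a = (a + 4)*(a^5 + a^4 - 19*a^3 - 49*a^2 - 30*a) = (a + 3)*(a + 4)*(a^4 - 2*a^3 - 13*a^2 - 10*a) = (a + 1)*(a + 3)*(a + 4)*(a^3 - 3*a^2 - 10*a) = (a + 1)*(a + 2)*(a + 3)*(a + 4)*(a^2 - 5*a) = a*(a + 1)*(a + 2)*(a + 3)*(a + 4)*(a - 5)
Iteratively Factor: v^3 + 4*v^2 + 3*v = (v + 1)*(v^2 + 3*v) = (v + 1)*(v + 3)*(v)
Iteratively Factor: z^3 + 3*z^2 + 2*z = (z)*(z^2 + 3*z + 2) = z*(z + 2)*(z + 1)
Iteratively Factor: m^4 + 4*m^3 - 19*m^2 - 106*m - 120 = (m + 3)*(m^3 + m^2 - 22*m - 40) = (m + 2)*(m + 3)*(m^2 - m - 20) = (m + 2)*(m + 3)*(m + 4)*(m - 5)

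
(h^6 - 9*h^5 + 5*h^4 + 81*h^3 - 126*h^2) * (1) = h^6 - 9*h^5 + 5*h^4 + 81*h^3 - 126*h^2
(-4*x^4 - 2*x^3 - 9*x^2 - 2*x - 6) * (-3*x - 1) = 12*x^5 + 10*x^4 + 29*x^3 + 15*x^2 + 20*x + 6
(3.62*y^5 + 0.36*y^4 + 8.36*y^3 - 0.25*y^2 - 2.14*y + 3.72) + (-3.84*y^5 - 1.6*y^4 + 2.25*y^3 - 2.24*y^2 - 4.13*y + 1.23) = -0.22*y^5 - 1.24*y^4 + 10.61*y^3 - 2.49*y^2 - 6.27*y + 4.95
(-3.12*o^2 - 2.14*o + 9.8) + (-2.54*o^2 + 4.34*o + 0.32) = -5.66*o^2 + 2.2*o + 10.12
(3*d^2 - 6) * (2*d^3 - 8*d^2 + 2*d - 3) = 6*d^5 - 24*d^4 - 6*d^3 + 39*d^2 - 12*d + 18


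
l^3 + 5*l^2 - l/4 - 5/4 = (l - 1/2)*(l + 1/2)*(l + 5)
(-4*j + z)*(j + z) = -4*j^2 - 3*j*z + z^2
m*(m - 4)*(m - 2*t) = m^3 - 2*m^2*t - 4*m^2 + 8*m*t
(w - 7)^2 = w^2 - 14*w + 49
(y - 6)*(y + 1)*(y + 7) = y^3 + 2*y^2 - 41*y - 42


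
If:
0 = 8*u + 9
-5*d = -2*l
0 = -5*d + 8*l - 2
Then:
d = 2/15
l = 1/3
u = -9/8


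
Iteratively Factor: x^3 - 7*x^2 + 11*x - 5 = (x - 5)*(x^2 - 2*x + 1) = (x - 5)*(x - 1)*(x - 1)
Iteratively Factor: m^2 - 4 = (m + 2)*(m - 2)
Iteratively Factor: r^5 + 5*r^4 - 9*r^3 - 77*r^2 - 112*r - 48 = (r + 1)*(r^4 + 4*r^3 - 13*r^2 - 64*r - 48) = (r - 4)*(r + 1)*(r^3 + 8*r^2 + 19*r + 12) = (r - 4)*(r + 1)*(r + 3)*(r^2 + 5*r + 4) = (r - 4)*(r + 1)*(r + 3)*(r + 4)*(r + 1)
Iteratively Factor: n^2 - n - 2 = (n - 2)*(n + 1)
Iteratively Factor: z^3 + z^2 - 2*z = (z + 2)*(z^2 - z) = (z - 1)*(z + 2)*(z)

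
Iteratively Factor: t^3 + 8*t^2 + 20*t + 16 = (t + 2)*(t^2 + 6*t + 8) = (t + 2)^2*(t + 4)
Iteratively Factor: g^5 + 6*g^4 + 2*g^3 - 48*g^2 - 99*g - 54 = (g - 3)*(g^4 + 9*g^3 + 29*g^2 + 39*g + 18) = (g - 3)*(g + 1)*(g^3 + 8*g^2 + 21*g + 18) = (g - 3)*(g + 1)*(g + 2)*(g^2 + 6*g + 9) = (g - 3)*(g + 1)*(g + 2)*(g + 3)*(g + 3)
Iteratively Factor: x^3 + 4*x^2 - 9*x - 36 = (x - 3)*(x^2 + 7*x + 12) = (x - 3)*(x + 3)*(x + 4)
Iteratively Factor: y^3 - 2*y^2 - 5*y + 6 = (y + 2)*(y^2 - 4*y + 3) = (y - 3)*(y + 2)*(y - 1)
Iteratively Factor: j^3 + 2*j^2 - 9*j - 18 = (j + 3)*(j^2 - j - 6) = (j + 2)*(j + 3)*(j - 3)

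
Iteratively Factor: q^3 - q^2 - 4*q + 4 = (q - 2)*(q^2 + q - 2) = (q - 2)*(q - 1)*(q + 2)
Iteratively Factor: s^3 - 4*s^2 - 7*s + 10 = (s + 2)*(s^2 - 6*s + 5) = (s - 1)*(s + 2)*(s - 5)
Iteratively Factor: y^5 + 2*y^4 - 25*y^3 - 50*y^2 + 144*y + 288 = (y - 4)*(y^4 + 6*y^3 - y^2 - 54*y - 72) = (y - 4)*(y + 3)*(y^3 + 3*y^2 - 10*y - 24) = (y - 4)*(y + 2)*(y + 3)*(y^2 + y - 12) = (y - 4)*(y - 3)*(y + 2)*(y + 3)*(y + 4)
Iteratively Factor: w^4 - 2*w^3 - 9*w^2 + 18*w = (w - 3)*(w^3 + w^2 - 6*w) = (w - 3)*(w - 2)*(w^2 + 3*w) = w*(w - 3)*(w - 2)*(w + 3)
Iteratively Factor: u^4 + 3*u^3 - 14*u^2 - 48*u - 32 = (u - 4)*(u^3 + 7*u^2 + 14*u + 8) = (u - 4)*(u + 1)*(u^2 + 6*u + 8) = (u - 4)*(u + 1)*(u + 4)*(u + 2)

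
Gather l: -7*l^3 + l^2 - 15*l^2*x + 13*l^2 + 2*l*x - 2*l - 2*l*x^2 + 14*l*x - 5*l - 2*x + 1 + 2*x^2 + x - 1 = -7*l^3 + l^2*(14 - 15*x) + l*(-2*x^2 + 16*x - 7) + 2*x^2 - x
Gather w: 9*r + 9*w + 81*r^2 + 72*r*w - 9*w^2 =81*r^2 + 9*r - 9*w^2 + w*(72*r + 9)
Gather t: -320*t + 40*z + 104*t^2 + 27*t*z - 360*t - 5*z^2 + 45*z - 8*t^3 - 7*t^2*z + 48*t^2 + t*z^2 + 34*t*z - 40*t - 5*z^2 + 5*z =-8*t^3 + t^2*(152 - 7*z) + t*(z^2 + 61*z - 720) - 10*z^2 + 90*z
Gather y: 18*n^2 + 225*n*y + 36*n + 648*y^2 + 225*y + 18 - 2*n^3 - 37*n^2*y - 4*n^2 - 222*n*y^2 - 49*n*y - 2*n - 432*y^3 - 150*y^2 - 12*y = -2*n^3 + 14*n^2 + 34*n - 432*y^3 + y^2*(498 - 222*n) + y*(-37*n^2 + 176*n + 213) + 18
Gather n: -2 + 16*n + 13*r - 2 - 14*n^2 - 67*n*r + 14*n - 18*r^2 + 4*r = -14*n^2 + n*(30 - 67*r) - 18*r^2 + 17*r - 4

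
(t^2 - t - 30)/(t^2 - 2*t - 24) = (t + 5)/(t + 4)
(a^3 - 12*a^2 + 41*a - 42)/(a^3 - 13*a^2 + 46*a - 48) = (a - 7)/(a - 8)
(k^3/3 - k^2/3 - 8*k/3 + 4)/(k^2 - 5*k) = (k^3 - k^2 - 8*k + 12)/(3*k*(k - 5))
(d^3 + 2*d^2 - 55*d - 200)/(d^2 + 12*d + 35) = (d^2 - 3*d - 40)/(d + 7)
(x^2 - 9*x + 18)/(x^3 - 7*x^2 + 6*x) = (x - 3)/(x*(x - 1))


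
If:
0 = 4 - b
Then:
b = 4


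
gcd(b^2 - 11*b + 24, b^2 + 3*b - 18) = b - 3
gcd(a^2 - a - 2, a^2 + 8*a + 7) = a + 1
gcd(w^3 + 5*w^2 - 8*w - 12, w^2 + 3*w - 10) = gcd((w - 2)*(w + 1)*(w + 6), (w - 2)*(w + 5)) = w - 2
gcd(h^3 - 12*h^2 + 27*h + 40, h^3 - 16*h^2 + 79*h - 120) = h^2 - 13*h + 40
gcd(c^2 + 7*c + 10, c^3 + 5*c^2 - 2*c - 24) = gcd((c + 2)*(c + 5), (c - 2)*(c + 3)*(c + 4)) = 1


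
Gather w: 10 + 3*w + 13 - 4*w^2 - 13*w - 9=-4*w^2 - 10*w + 14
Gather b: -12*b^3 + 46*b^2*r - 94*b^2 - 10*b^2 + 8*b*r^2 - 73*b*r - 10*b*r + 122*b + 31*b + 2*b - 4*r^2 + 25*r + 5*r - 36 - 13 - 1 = -12*b^3 + b^2*(46*r - 104) + b*(8*r^2 - 83*r + 155) - 4*r^2 + 30*r - 50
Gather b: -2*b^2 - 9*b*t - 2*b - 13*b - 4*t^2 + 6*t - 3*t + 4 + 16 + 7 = -2*b^2 + b*(-9*t - 15) - 4*t^2 + 3*t + 27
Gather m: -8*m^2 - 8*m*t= -8*m^2 - 8*m*t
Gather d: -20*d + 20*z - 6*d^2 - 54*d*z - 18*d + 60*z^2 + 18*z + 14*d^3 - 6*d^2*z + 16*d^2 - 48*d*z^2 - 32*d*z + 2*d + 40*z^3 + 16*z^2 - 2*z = 14*d^3 + d^2*(10 - 6*z) + d*(-48*z^2 - 86*z - 36) + 40*z^3 + 76*z^2 + 36*z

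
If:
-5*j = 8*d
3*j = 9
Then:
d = -15/8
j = 3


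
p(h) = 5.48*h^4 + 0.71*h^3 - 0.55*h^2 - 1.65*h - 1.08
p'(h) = 21.92*h^3 + 2.13*h^2 - 1.1*h - 1.65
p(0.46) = -1.64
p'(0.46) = 0.43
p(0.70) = -0.95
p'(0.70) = 6.14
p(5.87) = 6620.17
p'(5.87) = 4498.87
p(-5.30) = 4210.50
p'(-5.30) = -3199.37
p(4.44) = 2172.57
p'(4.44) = 1954.08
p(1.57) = 31.02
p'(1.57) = 86.70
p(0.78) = -0.34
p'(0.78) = 9.19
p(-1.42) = 20.40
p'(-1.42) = -58.56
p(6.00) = 7224.66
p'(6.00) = 4803.15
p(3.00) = 452.07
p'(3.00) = 606.06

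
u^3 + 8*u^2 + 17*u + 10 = (u + 1)*(u + 2)*(u + 5)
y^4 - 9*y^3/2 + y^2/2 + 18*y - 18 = (y - 3)*(y - 2)*(y - 3/2)*(y + 2)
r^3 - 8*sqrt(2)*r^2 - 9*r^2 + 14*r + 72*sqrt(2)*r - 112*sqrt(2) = (r - 7)*(r - 2)*(r - 8*sqrt(2))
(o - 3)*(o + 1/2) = o^2 - 5*o/2 - 3/2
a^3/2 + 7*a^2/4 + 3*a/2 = a*(a/2 + 1)*(a + 3/2)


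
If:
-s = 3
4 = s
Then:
No Solution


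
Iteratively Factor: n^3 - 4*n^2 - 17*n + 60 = (n + 4)*(n^2 - 8*n + 15) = (n - 3)*(n + 4)*(n - 5)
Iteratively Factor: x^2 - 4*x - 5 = (x + 1)*(x - 5)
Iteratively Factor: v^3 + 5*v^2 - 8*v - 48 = (v + 4)*(v^2 + v - 12) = (v - 3)*(v + 4)*(v + 4)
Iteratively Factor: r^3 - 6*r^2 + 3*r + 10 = (r - 2)*(r^2 - 4*r - 5) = (r - 5)*(r - 2)*(r + 1)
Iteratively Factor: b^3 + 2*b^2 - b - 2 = (b + 2)*(b^2 - 1) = (b + 1)*(b + 2)*(b - 1)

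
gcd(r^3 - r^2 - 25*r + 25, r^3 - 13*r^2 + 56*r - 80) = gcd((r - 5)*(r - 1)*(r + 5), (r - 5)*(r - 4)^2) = r - 5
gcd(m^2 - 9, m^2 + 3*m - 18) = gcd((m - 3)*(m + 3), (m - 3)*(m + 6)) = m - 3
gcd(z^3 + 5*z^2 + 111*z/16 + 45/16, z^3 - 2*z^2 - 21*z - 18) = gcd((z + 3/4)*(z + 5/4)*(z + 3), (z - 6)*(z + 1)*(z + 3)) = z + 3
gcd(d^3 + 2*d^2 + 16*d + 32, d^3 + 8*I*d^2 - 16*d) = d + 4*I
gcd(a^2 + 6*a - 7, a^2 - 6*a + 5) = a - 1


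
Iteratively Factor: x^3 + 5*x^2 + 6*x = (x + 3)*(x^2 + 2*x) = (x + 2)*(x + 3)*(x)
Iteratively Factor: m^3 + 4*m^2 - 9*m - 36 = (m + 4)*(m^2 - 9) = (m - 3)*(m + 4)*(m + 3)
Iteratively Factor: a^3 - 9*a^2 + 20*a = (a - 5)*(a^2 - 4*a) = a*(a - 5)*(a - 4)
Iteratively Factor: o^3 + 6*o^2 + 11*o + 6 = (o + 1)*(o^2 + 5*o + 6) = (o + 1)*(o + 2)*(o + 3)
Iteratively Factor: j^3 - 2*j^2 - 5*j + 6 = (j - 1)*(j^2 - j - 6) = (j - 3)*(j - 1)*(j + 2)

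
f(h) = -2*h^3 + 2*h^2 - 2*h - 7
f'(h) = -6*h^2 + 4*h - 2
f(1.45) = -11.79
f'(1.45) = -8.82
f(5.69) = -322.07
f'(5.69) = -173.50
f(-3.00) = 71.00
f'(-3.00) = -68.00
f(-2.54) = 43.76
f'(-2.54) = -50.87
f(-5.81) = 464.38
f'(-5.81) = -227.78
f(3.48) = -74.03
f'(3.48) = -60.74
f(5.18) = -241.68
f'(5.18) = -142.27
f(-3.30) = 93.25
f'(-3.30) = -80.54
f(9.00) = -1321.00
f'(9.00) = -452.00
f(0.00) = -7.00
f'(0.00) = -2.00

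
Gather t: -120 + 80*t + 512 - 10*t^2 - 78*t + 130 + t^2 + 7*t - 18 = -9*t^2 + 9*t + 504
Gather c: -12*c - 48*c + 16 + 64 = 80 - 60*c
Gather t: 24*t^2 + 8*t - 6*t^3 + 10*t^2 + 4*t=-6*t^3 + 34*t^2 + 12*t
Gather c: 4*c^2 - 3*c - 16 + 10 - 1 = 4*c^2 - 3*c - 7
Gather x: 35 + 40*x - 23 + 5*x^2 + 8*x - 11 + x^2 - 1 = 6*x^2 + 48*x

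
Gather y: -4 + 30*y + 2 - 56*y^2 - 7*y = -56*y^2 + 23*y - 2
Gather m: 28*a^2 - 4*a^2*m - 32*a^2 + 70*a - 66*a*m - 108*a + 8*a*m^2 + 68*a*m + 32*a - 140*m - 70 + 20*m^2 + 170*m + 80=-4*a^2 - 6*a + m^2*(8*a + 20) + m*(-4*a^2 + 2*a + 30) + 10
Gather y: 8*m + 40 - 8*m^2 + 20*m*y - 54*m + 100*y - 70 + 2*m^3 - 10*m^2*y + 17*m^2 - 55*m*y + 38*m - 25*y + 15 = 2*m^3 + 9*m^2 - 8*m + y*(-10*m^2 - 35*m + 75) - 15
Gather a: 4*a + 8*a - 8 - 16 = 12*a - 24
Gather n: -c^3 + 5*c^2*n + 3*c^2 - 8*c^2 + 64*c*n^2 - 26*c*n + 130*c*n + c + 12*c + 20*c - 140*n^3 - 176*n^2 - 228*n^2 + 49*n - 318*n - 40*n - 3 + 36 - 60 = -c^3 - 5*c^2 + 33*c - 140*n^3 + n^2*(64*c - 404) + n*(5*c^2 + 104*c - 309) - 27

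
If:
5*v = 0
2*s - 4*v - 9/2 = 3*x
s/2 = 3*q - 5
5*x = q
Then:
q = 245/114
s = 55/19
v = 0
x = 49/114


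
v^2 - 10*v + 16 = (v - 8)*(v - 2)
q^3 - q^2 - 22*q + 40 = (q - 4)*(q - 2)*(q + 5)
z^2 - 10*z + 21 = (z - 7)*(z - 3)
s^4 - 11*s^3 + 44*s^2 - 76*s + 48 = (s - 4)*(s - 3)*(s - 2)^2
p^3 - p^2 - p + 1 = (p - 1)^2*(p + 1)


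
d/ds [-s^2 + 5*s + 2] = 5 - 2*s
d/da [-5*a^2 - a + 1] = -10*a - 1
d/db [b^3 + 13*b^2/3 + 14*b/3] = 3*b^2 + 26*b/3 + 14/3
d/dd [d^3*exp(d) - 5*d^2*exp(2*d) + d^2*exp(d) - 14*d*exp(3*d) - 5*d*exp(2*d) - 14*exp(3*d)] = (d^3 - 10*d^2*exp(d) + 4*d^2 - 42*d*exp(2*d) - 20*d*exp(d) + 2*d - 56*exp(2*d) - 5*exp(d))*exp(d)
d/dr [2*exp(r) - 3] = 2*exp(r)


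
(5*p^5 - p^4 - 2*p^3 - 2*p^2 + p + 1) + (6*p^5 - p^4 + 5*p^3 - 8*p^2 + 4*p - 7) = 11*p^5 - 2*p^4 + 3*p^3 - 10*p^2 + 5*p - 6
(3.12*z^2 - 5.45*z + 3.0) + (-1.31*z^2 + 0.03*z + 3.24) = 1.81*z^2 - 5.42*z + 6.24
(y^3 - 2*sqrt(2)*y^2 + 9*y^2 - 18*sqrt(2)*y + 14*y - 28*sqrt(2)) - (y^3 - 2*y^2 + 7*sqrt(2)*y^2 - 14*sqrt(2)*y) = -9*sqrt(2)*y^2 + 11*y^2 - 4*sqrt(2)*y + 14*y - 28*sqrt(2)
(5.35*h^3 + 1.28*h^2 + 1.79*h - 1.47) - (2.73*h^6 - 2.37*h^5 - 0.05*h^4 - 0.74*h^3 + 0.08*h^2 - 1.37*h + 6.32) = -2.73*h^6 + 2.37*h^5 + 0.05*h^4 + 6.09*h^3 + 1.2*h^2 + 3.16*h - 7.79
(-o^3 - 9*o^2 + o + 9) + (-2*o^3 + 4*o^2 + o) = -3*o^3 - 5*o^2 + 2*o + 9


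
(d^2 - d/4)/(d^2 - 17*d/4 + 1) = d/(d - 4)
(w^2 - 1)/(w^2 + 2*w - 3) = (w + 1)/(w + 3)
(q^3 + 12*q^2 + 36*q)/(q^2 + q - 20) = q*(q^2 + 12*q + 36)/(q^2 + q - 20)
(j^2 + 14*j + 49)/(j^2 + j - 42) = (j + 7)/(j - 6)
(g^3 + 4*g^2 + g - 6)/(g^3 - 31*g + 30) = (g^2 + 5*g + 6)/(g^2 + g - 30)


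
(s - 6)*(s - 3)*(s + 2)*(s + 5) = s^4 - 2*s^3 - 35*s^2 + 36*s + 180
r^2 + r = r*(r + 1)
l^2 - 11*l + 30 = (l - 6)*(l - 5)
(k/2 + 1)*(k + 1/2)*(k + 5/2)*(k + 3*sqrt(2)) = k^4/2 + 3*sqrt(2)*k^3/2 + 5*k^3/2 + 29*k^2/8 + 15*sqrt(2)*k^2/2 + 5*k/4 + 87*sqrt(2)*k/8 + 15*sqrt(2)/4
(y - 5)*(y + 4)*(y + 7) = y^3 + 6*y^2 - 27*y - 140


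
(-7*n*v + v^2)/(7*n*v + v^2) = (-7*n + v)/(7*n + v)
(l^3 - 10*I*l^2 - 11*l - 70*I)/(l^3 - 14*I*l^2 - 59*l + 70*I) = (l + 2*I)/(l - 2*I)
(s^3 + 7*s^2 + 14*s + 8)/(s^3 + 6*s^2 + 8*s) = (s + 1)/s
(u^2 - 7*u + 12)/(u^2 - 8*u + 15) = (u - 4)/(u - 5)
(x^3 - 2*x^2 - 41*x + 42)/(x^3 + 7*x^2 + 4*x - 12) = (x - 7)/(x + 2)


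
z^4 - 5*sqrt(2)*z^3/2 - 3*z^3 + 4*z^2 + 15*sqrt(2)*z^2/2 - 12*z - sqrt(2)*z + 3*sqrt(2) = (z - 3)*(z - sqrt(2))^2*(z - sqrt(2)/2)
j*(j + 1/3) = j^2 + j/3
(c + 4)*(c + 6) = c^2 + 10*c + 24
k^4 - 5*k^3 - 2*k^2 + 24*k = k*(k - 4)*(k - 3)*(k + 2)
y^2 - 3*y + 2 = (y - 2)*(y - 1)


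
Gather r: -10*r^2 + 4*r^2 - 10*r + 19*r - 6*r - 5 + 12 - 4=-6*r^2 + 3*r + 3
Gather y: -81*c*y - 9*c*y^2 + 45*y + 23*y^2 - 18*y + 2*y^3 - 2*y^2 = 2*y^3 + y^2*(21 - 9*c) + y*(27 - 81*c)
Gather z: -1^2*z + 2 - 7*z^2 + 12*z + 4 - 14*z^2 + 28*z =-21*z^2 + 39*z + 6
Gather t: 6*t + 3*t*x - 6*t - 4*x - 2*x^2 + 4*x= 3*t*x - 2*x^2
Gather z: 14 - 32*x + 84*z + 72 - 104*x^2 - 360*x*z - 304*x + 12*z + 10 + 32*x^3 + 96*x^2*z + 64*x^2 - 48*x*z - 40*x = 32*x^3 - 40*x^2 - 376*x + z*(96*x^2 - 408*x + 96) + 96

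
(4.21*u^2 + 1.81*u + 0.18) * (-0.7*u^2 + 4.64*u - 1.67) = -2.947*u^4 + 18.2674*u^3 + 1.2417*u^2 - 2.1875*u - 0.3006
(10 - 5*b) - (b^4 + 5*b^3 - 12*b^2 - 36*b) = -b^4 - 5*b^3 + 12*b^2 + 31*b + 10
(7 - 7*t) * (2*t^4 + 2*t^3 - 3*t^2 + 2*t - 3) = -14*t^5 + 35*t^3 - 35*t^2 + 35*t - 21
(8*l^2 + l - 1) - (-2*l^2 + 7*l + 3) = 10*l^2 - 6*l - 4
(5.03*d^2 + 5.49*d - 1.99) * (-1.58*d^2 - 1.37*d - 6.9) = -7.9474*d^4 - 15.5653*d^3 - 39.0841*d^2 - 35.1547*d + 13.731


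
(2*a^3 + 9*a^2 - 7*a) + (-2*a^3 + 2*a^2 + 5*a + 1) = 11*a^2 - 2*a + 1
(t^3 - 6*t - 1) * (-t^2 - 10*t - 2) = -t^5 - 10*t^4 + 4*t^3 + 61*t^2 + 22*t + 2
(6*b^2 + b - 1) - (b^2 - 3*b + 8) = 5*b^2 + 4*b - 9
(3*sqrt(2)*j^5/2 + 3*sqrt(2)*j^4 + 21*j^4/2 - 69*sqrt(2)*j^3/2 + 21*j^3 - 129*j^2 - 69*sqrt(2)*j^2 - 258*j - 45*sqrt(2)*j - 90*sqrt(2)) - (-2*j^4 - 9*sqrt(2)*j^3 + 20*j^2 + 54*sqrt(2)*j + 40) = 3*sqrt(2)*j^5/2 + 3*sqrt(2)*j^4 + 25*j^4/2 - 51*sqrt(2)*j^3/2 + 21*j^3 - 149*j^2 - 69*sqrt(2)*j^2 - 258*j - 99*sqrt(2)*j - 90*sqrt(2) - 40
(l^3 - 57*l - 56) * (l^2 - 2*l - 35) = l^5 - 2*l^4 - 92*l^3 + 58*l^2 + 2107*l + 1960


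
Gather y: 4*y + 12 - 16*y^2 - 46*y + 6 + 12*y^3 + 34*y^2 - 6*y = 12*y^3 + 18*y^2 - 48*y + 18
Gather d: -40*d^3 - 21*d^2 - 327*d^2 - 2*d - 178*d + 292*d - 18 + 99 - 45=-40*d^3 - 348*d^2 + 112*d + 36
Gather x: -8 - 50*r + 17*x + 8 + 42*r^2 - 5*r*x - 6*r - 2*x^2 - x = 42*r^2 - 56*r - 2*x^2 + x*(16 - 5*r)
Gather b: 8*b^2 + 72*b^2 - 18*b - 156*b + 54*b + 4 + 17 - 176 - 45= 80*b^2 - 120*b - 200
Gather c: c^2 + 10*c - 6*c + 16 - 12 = c^2 + 4*c + 4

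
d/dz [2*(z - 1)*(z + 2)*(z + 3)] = 6*z^2 + 16*z + 2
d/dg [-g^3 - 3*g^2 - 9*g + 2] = -3*g^2 - 6*g - 9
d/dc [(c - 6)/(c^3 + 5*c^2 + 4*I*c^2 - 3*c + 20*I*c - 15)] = (-2*c^3 + c^2*(13 - 4*I) + c*(60 + 48*I) - 33 + 120*I)/(c^6 + c^5*(10 + 8*I) + c^4*(3 + 80*I) + c^3*(-220 + 176*I) + c^2*(-541 - 240*I) + c*(90 - 600*I) + 225)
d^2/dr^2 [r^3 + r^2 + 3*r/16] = 6*r + 2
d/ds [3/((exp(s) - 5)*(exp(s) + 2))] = (9 - 6*exp(s))*exp(s)/(exp(4*s) - 6*exp(3*s) - 11*exp(2*s) + 60*exp(s) + 100)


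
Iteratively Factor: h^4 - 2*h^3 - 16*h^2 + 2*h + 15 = (h + 1)*(h^3 - 3*h^2 - 13*h + 15) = (h - 1)*(h + 1)*(h^2 - 2*h - 15) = (h - 1)*(h + 1)*(h + 3)*(h - 5)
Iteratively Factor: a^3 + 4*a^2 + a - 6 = (a + 2)*(a^2 + 2*a - 3) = (a - 1)*(a + 2)*(a + 3)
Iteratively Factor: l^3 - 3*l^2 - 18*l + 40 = (l + 4)*(l^2 - 7*l + 10) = (l - 2)*(l + 4)*(l - 5)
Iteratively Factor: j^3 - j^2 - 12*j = (j + 3)*(j^2 - 4*j) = (j - 4)*(j + 3)*(j)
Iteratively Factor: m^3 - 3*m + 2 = (m - 1)*(m^2 + m - 2) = (m - 1)^2*(m + 2)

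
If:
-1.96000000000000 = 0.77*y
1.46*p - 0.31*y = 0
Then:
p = -0.54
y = -2.55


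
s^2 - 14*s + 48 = (s - 8)*(s - 6)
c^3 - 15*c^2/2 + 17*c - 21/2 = (c - 7/2)*(c - 3)*(c - 1)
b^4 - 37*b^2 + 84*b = b*(b - 4)*(b - 3)*(b + 7)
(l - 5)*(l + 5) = l^2 - 25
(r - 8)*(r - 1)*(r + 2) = r^3 - 7*r^2 - 10*r + 16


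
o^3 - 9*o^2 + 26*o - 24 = (o - 4)*(o - 3)*(o - 2)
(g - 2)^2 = g^2 - 4*g + 4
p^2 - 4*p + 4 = (p - 2)^2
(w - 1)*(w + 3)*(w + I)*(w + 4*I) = w^4 + 2*w^3 + 5*I*w^3 - 7*w^2 + 10*I*w^2 - 8*w - 15*I*w + 12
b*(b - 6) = b^2 - 6*b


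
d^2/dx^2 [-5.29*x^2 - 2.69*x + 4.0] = -10.5800000000000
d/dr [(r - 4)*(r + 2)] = 2*r - 2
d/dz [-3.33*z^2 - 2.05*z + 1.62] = -6.66*z - 2.05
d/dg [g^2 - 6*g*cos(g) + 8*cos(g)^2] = 6*g*sin(g) + 2*g - 8*sin(2*g) - 6*cos(g)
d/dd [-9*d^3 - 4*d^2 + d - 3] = -27*d^2 - 8*d + 1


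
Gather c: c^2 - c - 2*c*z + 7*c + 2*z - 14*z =c^2 + c*(6 - 2*z) - 12*z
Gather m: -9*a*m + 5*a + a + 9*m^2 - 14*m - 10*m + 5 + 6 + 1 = 6*a + 9*m^2 + m*(-9*a - 24) + 12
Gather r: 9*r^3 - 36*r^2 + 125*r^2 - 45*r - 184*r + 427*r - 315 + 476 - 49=9*r^3 + 89*r^2 + 198*r + 112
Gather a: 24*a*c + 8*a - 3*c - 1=a*(24*c + 8) - 3*c - 1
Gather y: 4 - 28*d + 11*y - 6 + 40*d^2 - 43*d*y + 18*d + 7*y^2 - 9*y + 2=40*d^2 - 10*d + 7*y^2 + y*(2 - 43*d)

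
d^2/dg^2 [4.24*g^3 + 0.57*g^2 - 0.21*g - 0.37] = 25.44*g + 1.14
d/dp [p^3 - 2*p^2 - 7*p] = 3*p^2 - 4*p - 7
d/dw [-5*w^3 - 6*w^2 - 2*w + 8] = -15*w^2 - 12*w - 2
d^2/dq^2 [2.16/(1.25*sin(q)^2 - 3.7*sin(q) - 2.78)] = (13.5*sin(q)^4 - 29.97*sin(q)^3 + 39.3444*sin(q)^2 + 37.72224*sin(q) - 74.1528)/(-1.25*sin(q)^2 + 3.7*sin(q) + 2.78)^3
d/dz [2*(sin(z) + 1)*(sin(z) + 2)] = 2*(2*sin(z) + 3)*cos(z)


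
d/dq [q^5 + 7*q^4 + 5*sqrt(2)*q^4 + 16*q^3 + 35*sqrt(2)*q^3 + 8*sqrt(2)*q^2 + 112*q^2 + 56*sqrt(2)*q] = 5*q^4 + 28*q^3 + 20*sqrt(2)*q^3 + 48*q^2 + 105*sqrt(2)*q^2 + 16*sqrt(2)*q + 224*q + 56*sqrt(2)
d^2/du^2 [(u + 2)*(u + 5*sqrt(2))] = 2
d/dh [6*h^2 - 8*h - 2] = 12*h - 8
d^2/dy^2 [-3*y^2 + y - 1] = -6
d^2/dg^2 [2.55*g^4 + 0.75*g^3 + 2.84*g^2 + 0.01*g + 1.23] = 30.6*g^2 + 4.5*g + 5.68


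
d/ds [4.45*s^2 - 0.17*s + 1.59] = 8.9*s - 0.17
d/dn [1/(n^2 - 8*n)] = 2*(4 - n)/(n^2*(n - 8)^2)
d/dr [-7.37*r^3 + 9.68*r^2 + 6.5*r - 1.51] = -22.11*r^2 + 19.36*r + 6.5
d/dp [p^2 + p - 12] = 2*p + 1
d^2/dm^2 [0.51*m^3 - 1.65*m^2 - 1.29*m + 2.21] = 3.06*m - 3.3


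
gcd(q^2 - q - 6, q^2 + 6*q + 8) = q + 2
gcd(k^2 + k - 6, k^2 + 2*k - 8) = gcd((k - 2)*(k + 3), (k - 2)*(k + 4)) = k - 2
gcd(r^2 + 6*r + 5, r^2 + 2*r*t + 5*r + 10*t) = r + 5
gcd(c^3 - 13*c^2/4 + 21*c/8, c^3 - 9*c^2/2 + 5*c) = c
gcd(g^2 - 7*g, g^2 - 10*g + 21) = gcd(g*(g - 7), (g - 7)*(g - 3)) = g - 7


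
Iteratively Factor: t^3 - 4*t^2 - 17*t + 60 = (t - 5)*(t^2 + t - 12) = (t - 5)*(t + 4)*(t - 3)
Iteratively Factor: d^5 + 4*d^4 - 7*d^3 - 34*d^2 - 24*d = (d + 1)*(d^4 + 3*d^3 - 10*d^2 - 24*d) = (d + 1)*(d + 4)*(d^3 - d^2 - 6*d) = d*(d + 1)*(d + 4)*(d^2 - d - 6) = d*(d - 3)*(d + 1)*(d + 4)*(d + 2)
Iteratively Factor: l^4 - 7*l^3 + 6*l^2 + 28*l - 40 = (l + 2)*(l^3 - 9*l^2 + 24*l - 20) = (l - 2)*(l + 2)*(l^2 - 7*l + 10) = (l - 5)*(l - 2)*(l + 2)*(l - 2)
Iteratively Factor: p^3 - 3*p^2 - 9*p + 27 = (p + 3)*(p^2 - 6*p + 9) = (p - 3)*(p + 3)*(p - 3)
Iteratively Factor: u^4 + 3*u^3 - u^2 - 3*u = (u - 1)*(u^3 + 4*u^2 + 3*u) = (u - 1)*(u + 3)*(u^2 + u) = (u - 1)*(u + 1)*(u + 3)*(u)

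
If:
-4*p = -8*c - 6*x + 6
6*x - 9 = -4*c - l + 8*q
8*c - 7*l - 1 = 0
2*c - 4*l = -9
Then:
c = 67/18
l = 37/9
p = 3*x/2 + 107/18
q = 3*x/4 + 5/4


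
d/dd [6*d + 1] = 6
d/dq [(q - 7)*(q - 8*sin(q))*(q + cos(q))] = (7 - q)*(q - 8*sin(q))*(sin(q) - 1) + (7 - q)*(q + cos(q))*(8*cos(q) - 1) + (q - 8*sin(q))*(q + cos(q))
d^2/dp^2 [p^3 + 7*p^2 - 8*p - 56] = 6*p + 14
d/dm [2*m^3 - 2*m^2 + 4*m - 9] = 6*m^2 - 4*m + 4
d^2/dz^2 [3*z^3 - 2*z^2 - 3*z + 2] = 18*z - 4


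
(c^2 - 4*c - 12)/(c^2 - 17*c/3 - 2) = 3*(c + 2)/(3*c + 1)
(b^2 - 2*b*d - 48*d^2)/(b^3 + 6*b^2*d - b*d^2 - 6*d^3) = (b - 8*d)/(b^2 - d^2)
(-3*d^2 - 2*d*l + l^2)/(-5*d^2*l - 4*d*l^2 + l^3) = (3*d - l)/(l*(5*d - l))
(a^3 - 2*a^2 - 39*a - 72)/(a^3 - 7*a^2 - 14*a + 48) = (a + 3)/(a - 2)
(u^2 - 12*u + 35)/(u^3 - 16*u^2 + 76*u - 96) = (u^2 - 12*u + 35)/(u^3 - 16*u^2 + 76*u - 96)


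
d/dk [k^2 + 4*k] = 2*k + 4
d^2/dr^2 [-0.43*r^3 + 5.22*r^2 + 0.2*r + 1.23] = 10.44 - 2.58*r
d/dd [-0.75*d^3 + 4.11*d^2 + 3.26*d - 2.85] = -2.25*d^2 + 8.22*d + 3.26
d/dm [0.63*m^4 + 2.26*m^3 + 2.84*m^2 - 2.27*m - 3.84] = 2.52*m^3 + 6.78*m^2 + 5.68*m - 2.27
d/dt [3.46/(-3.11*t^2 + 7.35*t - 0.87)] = (21.5212*t - 25.431)/(3.11*t^2 - 7.35*t + 0.87)^2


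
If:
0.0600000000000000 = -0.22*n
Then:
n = -0.27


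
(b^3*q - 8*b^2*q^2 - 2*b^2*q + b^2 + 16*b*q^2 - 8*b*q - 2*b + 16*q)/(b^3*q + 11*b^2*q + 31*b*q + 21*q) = (b^3*q - 8*b^2*q^2 - 2*b^2*q + b^2 + 16*b*q^2 - 8*b*q - 2*b + 16*q)/(q*(b^3 + 11*b^2 + 31*b + 21))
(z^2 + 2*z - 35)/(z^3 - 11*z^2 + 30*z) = (z + 7)/(z*(z - 6))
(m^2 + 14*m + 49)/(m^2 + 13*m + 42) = (m + 7)/(m + 6)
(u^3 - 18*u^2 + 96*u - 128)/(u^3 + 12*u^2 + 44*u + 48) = (u^3 - 18*u^2 + 96*u - 128)/(u^3 + 12*u^2 + 44*u + 48)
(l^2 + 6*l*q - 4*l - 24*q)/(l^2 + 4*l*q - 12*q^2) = (4 - l)/(-l + 2*q)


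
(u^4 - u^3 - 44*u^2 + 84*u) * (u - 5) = u^5 - 6*u^4 - 39*u^3 + 304*u^2 - 420*u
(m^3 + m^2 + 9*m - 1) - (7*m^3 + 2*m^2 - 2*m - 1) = -6*m^3 - m^2 + 11*m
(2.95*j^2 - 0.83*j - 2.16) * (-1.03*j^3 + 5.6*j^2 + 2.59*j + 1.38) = -3.0385*j^5 + 17.3749*j^4 + 5.2173*j^3 - 10.1747*j^2 - 6.7398*j - 2.9808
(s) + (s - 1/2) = 2*s - 1/2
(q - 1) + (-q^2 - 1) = -q^2 + q - 2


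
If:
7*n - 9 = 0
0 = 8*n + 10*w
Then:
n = 9/7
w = -36/35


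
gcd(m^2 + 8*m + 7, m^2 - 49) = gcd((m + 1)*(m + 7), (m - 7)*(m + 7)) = m + 7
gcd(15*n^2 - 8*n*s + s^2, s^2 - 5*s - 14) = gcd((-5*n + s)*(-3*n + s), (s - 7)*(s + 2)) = 1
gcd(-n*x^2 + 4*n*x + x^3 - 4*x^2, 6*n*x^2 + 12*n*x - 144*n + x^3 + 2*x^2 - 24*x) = x - 4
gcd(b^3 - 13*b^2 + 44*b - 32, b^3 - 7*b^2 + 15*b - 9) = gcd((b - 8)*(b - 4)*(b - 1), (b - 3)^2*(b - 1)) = b - 1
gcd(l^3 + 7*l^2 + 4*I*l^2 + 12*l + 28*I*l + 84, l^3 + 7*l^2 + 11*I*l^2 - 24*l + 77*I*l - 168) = l + 7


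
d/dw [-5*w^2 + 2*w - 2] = 2 - 10*w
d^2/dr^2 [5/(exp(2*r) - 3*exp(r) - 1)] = 5*((3 - 4*exp(r))*(-exp(2*r) + 3*exp(r) + 1) - 2*(2*exp(r) - 3)^2*exp(r))*exp(r)/(-exp(2*r) + 3*exp(r) + 1)^3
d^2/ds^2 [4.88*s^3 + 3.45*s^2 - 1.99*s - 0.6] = 29.28*s + 6.9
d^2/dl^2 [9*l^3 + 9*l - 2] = 54*l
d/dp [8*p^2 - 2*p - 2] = 16*p - 2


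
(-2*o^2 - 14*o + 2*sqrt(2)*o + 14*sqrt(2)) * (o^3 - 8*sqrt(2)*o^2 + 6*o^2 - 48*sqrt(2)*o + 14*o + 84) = -2*o^5 - 26*o^4 + 18*sqrt(2)*o^4 - 144*o^3 + 234*sqrt(2)*o^3 - 780*o^2 + 784*sqrt(2)*o^2 - 2520*o + 364*sqrt(2)*o + 1176*sqrt(2)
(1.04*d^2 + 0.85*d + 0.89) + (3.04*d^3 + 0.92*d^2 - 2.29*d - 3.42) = 3.04*d^3 + 1.96*d^2 - 1.44*d - 2.53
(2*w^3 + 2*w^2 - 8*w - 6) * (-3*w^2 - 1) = -6*w^5 - 6*w^4 + 22*w^3 + 16*w^2 + 8*w + 6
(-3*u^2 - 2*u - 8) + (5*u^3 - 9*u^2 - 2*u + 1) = 5*u^3 - 12*u^2 - 4*u - 7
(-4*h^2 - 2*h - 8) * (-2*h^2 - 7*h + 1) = 8*h^4 + 32*h^3 + 26*h^2 + 54*h - 8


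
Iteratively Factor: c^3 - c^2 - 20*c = (c)*(c^2 - c - 20) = c*(c - 5)*(c + 4)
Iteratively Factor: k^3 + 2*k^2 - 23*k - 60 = (k - 5)*(k^2 + 7*k + 12) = (k - 5)*(k + 4)*(k + 3)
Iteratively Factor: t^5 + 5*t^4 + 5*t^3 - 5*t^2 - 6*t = (t + 1)*(t^4 + 4*t^3 + t^2 - 6*t) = (t + 1)*(t + 2)*(t^3 + 2*t^2 - 3*t) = (t - 1)*(t + 1)*(t + 2)*(t^2 + 3*t) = t*(t - 1)*(t + 1)*(t + 2)*(t + 3)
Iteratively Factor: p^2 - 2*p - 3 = (p - 3)*(p + 1)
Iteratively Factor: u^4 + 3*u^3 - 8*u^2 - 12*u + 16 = (u - 1)*(u^3 + 4*u^2 - 4*u - 16) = (u - 2)*(u - 1)*(u^2 + 6*u + 8) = (u - 2)*(u - 1)*(u + 4)*(u + 2)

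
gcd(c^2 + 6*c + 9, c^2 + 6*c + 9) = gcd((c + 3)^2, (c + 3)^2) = c^2 + 6*c + 9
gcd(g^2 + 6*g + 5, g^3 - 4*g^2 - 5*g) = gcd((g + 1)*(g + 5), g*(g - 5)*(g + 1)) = g + 1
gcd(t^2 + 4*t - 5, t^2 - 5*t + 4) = t - 1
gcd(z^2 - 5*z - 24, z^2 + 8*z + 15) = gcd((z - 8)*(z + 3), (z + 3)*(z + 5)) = z + 3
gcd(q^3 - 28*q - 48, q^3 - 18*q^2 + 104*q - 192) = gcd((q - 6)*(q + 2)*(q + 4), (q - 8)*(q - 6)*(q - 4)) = q - 6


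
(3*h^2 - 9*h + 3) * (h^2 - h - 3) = 3*h^4 - 12*h^3 + 3*h^2 + 24*h - 9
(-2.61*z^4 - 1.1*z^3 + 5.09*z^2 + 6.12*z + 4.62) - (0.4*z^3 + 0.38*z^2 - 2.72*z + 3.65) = -2.61*z^4 - 1.5*z^3 + 4.71*z^2 + 8.84*z + 0.97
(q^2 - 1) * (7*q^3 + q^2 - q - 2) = 7*q^5 + q^4 - 8*q^3 - 3*q^2 + q + 2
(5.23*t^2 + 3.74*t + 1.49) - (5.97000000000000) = 5.23*t^2 + 3.74*t - 4.48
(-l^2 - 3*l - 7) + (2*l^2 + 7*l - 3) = l^2 + 4*l - 10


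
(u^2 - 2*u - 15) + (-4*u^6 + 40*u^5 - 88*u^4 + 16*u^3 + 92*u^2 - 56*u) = -4*u^6 + 40*u^5 - 88*u^4 + 16*u^3 + 93*u^2 - 58*u - 15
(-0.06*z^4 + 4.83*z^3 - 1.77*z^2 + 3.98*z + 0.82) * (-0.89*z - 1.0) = 0.0534*z^5 - 4.2387*z^4 - 3.2547*z^3 - 1.7722*z^2 - 4.7098*z - 0.82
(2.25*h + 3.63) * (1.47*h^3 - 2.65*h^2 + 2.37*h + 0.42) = 3.3075*h^4 - 0.626399999999999*h^3 - 4.287*h^2 + 9.5481*h + 1.5246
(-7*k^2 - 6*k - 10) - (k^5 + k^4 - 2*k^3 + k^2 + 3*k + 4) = -k^5 - k^4 + 2*k^3 - 8*k^2 - 9*k - 14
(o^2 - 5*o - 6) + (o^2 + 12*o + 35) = 2*o^2 + 7*o + 29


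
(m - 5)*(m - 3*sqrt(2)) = m^2 - 5*m - 3*sqrt(2)*m + 15*sqrt(2)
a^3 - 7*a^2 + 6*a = a*(a - 6)*(a - 1)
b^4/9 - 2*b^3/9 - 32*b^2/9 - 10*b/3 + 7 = (b/3 + 1)^2*(b - 7)*(b - 1)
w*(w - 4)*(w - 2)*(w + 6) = w^4 - 28*w^2 + 48*w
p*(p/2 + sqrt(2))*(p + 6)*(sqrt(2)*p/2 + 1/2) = sqrt(2)*p^4/4 + 5*p^3/4 + 3*sqrt(2)*p^3/2 + sqrt(2)*p^2/2 + 15*p^2/2 + 3*sqrt(2)*p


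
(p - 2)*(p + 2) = p^2 - 4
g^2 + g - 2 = (g - 1)*(g + 2)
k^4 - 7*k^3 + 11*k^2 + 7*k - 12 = (k - 4)*(k - 3)*(k - 1)*(k + 1)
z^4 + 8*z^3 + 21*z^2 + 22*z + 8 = (z + 1)^2*(z + 2)*(z + 4)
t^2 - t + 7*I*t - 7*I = (t - 1)*(t + 7*I)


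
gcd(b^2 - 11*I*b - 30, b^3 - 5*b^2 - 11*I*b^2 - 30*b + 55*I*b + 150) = b^2 - 11*I*b - 30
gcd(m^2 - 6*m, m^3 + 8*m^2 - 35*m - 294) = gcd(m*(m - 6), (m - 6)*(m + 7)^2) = m - 6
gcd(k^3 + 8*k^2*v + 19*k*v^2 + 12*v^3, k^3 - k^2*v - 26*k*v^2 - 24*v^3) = k^2 + 5*k*v + 4*v^2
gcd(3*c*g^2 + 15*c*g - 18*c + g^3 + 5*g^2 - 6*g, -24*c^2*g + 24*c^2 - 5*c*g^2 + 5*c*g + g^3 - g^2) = 3*c*g - 3*c + g^2 - g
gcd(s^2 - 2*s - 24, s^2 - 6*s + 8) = 1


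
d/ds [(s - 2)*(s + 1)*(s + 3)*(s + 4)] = 4*s^3 + 18*s^2 + 6*s - 26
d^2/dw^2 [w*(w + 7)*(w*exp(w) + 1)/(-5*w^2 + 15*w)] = (-w^4*exp(w) - 3*w^3*exp(w) + 51*w^2*exp(w) - 57*w*exp(w) - 186*exp(w) - 20)/(5*(w^3 - 9*w^2 + 27*w - 27))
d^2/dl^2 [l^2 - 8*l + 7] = 2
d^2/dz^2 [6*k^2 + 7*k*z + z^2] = 2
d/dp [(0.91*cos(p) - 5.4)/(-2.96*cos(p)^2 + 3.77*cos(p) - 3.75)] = (-2.6936*cos(p)^2 + 31.968*cos(p) - 16.9455)*sin(p)/(8.7616*cos(p)^4 - 22.3184*cos(p)^3 + 36.4129*cos(p)^2 - 28.275*cos(p) + 14.0625)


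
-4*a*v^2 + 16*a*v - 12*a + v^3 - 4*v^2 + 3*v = (-4*a + v)*(v - 3)*(v - 1)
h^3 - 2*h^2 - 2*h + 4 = (h - 2)*(h - sqrt(2))*(h + sqrt(2))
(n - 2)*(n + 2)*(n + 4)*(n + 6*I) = n^4 + 4*n^3 + 6*I*n^3 - 4*n^2 + 24*I*n^2 - 16*n - 24*I*n - 96*I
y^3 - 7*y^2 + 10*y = y*(y - 5)*(y - 2)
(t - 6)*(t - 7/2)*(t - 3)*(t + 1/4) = t^4 - 49*t^3/4 + 371*t^2/8 - 405*t/8 - 63/4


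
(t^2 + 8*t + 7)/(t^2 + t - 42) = (t + 1)/(t - 6)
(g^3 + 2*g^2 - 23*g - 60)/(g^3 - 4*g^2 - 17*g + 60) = (g + 3)/(g - 3)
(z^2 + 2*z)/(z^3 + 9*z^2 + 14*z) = 1/(z + 7)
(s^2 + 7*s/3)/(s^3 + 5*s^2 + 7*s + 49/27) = 9*s/(9*s^2 + 24*s + 7)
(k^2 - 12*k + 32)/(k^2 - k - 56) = (k - 4)/(k + 7)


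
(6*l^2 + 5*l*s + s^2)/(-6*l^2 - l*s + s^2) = (3*l + s)/(-3*l + s)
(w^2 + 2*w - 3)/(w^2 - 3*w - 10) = (-w^2 - 2*w + 3)/(-w^2 + 3*w + 10)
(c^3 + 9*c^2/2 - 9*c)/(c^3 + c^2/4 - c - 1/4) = 2*c*(2*c^2 + 9*c - 18)/(4*c^3 + c^2 - 4*c - 1)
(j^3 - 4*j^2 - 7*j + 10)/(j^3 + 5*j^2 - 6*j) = (j^2 - 3*j - 10)/(j*(j + 6))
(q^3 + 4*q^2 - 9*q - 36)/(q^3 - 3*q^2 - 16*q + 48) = (q + 3)/(q - 4)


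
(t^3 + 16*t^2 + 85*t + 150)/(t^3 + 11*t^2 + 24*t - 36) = (t^2 + 10*t + 25)/(t^2 + 5*t - 6)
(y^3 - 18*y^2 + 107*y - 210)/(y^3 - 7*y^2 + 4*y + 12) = (y^2 - 12*y + 35)/(y^2 - y - 2)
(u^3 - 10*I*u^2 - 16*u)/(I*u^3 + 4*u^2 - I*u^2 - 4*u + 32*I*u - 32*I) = u*(-I*u - 2)/(u^2 + u*(-1 + 4*I) - 4*I)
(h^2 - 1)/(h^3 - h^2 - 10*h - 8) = (h - 1)/(h^2 - 2*h - 8)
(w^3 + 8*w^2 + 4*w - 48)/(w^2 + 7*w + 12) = (w^2 + 4*w - 12)/(w + 3)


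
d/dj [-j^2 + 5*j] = 5 - 2*j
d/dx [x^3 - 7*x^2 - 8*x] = 3*x^2 - 14*x - 8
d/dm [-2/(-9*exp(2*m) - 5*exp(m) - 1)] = (-36*exp(m) - 10)*exp(m)/(9*exp(2*m) + 5*exp(m) + 1)^2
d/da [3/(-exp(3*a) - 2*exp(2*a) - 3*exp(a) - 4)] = (9*exp(2*a) + 12*exp(a) + 9)*exp(a)/(exp(3*a) + 2*exp(2*a) + 3*exp(a) + 4)^2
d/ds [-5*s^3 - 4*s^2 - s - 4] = -15*s^2 - 8*s - 1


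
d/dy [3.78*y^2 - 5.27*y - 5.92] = 7.56*y - 5.27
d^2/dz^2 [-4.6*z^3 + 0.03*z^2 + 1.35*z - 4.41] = 0.06 - 27.6*z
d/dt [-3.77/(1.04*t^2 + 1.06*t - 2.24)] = (7.8416*t + 3.9962)/(1.04*t^2 + 1.06*t - 2.24)^2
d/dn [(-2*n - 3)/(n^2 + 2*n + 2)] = 2*(n^2 + 3*n + 1)/(n^4 + 4*n^3 + 8*n^2 + 8*n + 4)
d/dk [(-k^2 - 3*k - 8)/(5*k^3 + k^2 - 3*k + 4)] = (5*k^4 + 30*k^3 + 126*k^2 + 8*k - 36)/(25*k^6 + 10*k^5 - 29*k^4 + 34*k^3 + 17*k^2 - 24*k + 16)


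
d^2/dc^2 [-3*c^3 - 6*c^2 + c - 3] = -18*c - 12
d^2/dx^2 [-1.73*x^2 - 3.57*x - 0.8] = -3.46000000000000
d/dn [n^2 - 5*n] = 2*n - 5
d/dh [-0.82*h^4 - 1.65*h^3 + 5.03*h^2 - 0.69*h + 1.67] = -3.28*h^3 - 4.95*h^2 + 10.06*h - 0.69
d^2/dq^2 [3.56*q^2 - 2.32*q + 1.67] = 7.12000000000000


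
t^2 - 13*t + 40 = (t - 8)*(t - 5)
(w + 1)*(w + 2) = w^2 + 3*w + 2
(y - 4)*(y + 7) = y^2 + 3*y - 28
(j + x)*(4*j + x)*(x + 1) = 4*j^2*x + 4*j^2 + 5*j*x^2 + 5*j*x + x^3 + x^2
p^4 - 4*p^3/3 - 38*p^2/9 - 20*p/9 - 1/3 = (p - 3)*(p + 1/3)^2*(p + 1)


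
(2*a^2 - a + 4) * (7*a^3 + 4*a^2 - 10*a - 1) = 14*a^5 + a^4 + 4*a^3 + 24*a^2 - 39*a - 4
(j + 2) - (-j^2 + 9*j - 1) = j^2 - 8*j + 3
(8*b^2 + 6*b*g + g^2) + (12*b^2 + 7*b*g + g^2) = 20*b^2 + 13*b*g + 2*g^2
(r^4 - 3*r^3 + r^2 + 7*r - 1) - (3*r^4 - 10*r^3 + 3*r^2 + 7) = -2*r^4 + 7*r^3 - 2*r^2 + 7*r - 8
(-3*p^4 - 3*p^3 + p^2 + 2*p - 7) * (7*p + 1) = -21*p^5 - 24*p^4 + 4*p^3 + 15*p^2 - 47*p - 7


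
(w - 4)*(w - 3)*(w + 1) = w^3 - 6*w^2 + 5*w + 12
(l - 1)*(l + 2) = l^2 + l - 2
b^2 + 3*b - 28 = (b - 4)*(b + 7)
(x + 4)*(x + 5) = x^2 + 9*x + 20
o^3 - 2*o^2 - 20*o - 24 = (o - 6)*(o + 2)^2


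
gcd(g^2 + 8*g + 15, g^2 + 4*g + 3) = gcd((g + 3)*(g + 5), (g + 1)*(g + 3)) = g + 3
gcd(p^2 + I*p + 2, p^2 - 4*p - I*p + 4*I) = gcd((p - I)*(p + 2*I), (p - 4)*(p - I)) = p - I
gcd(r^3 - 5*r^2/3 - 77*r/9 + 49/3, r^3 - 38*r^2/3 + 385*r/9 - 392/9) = r^2 - 14*r/3 + 49/9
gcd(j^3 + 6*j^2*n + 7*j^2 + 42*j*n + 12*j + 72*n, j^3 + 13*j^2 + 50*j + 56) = j + 4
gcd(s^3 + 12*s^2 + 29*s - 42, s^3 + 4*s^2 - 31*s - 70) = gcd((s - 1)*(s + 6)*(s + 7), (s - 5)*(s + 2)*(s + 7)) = s + 7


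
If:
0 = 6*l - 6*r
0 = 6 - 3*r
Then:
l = 2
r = 2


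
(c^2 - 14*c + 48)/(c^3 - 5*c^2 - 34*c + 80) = (c - 6)/(c^2 + 3*c - 10)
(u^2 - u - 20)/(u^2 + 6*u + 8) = (u - 5)/(u + 2)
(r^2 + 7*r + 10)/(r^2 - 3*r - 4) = (r^2 + 7*r + 10)/(r^2 - 3*r - 4)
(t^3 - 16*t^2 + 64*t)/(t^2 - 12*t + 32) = t*(t - 8)/(t - 4)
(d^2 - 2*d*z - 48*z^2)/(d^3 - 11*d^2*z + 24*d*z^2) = (-d - 6*z)/(d*(-d + 3*z))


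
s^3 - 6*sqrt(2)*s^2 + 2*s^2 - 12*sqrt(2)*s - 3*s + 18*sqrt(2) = (s - 1)*(s + 3)*(s - 6*sqrt(2))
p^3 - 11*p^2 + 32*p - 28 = (p - 7)*(p - 2)^2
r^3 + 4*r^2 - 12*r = r*(r - 2)*(r + 6)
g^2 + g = g*(g + 1)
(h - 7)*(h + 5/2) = h^2 - 9*h/2 - 35/2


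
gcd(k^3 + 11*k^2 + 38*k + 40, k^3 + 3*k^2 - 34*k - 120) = k^2 + 9*k + 20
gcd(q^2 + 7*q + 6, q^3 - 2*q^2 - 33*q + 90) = q + 6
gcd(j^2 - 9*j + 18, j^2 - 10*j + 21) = j - 3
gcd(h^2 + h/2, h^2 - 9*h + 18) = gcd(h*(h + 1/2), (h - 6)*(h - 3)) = 1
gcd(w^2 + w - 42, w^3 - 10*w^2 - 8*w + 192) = w - 6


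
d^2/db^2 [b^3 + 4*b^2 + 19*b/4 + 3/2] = 6*b + 8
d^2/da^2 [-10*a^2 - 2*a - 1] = -20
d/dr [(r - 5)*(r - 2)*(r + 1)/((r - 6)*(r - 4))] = (r^4 - 20*r^3 + 129*r^2 - 308*r + 172)/(r^4 - 20*r^3 + 148*r^2 - 480*r + 576)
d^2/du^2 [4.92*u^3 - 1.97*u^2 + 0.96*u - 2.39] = 29.52*u - 3.94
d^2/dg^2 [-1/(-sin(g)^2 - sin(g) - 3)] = (-4*sin(g)^4 - 3*sin(g)^3 + 17*sin(g)^2 + 9*sin(g) - 4)/(sin(g)^2 + sin(g) + 3)^3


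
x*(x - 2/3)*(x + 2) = x^3 + 4*x^2/3 - 4*x/3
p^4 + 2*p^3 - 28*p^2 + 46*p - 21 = (p - 3)*(p - 1)^2*(p + 7)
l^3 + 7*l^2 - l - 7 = (l - 1)*(l + 1)*(l + 7)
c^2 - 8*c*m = c*(c - 8*m)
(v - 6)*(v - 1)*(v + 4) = v^3 - 3*v^2 - 22*v + 24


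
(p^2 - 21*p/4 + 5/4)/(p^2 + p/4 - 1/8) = 2*(p - 5)/(2*p + 1)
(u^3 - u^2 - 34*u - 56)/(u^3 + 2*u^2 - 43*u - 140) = (u + 2)/(u + 5)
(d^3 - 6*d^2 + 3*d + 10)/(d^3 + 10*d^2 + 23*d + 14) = (d^2 - 7*d + 10)/(d^2 + 9*d + 14)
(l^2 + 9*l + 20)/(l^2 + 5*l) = (l + 4)/l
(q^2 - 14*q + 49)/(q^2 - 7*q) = (q - 7)/q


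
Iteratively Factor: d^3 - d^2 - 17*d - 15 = (d - 5)*(d^2 + 4*d + 3) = (d - 5)*(d + 3)*(d + 1)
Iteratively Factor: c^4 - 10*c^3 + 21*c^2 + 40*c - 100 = (c - 5)*(c^3 - 5*c^2 - 4*c + 20) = (c - 5)*(c + 2)*(c^2 - 7*c + 10) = (c - 5)^2*(c + 2)*(c - 2)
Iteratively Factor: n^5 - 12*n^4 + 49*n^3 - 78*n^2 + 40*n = (n)*(n^4 - 12*n^3 + 49*n^2 - 78*n + 40) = n*(n - 1)*(n^3 - 11*n^2 + 38*n - 40) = n*(n - 4)*(n - 1)*(n^2 - 7*n + 10) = n*(n - 4)*(n - 2)*(n - 1)*(n - 5)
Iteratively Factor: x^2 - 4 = (x - 2)*(x + 2)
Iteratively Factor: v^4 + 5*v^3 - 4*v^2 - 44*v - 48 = (v + 4)*(v^3 + v^2 - 8*v - 12) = (v + 2)*(v + 4)*(v^2 - v - 6) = (v + 2)^2*(v + 4)*(v - 3)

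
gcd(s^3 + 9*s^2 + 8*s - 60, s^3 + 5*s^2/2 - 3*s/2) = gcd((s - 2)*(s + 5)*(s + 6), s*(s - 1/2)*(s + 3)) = 1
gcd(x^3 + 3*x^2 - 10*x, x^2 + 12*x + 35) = x + 5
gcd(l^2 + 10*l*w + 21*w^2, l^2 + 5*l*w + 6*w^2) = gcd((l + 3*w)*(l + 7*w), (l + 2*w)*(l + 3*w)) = l + 3*w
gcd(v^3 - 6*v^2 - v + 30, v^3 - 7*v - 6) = v^2 - v - 6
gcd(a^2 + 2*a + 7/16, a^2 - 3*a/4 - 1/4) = a + 1/4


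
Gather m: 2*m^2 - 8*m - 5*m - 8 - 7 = 2*m^2 - 13*m - 15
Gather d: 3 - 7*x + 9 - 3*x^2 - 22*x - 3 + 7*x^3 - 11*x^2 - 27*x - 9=7*x^3 - 14*x^2 - 56*x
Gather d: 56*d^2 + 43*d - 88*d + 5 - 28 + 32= 56*d^2 - 45*d + 9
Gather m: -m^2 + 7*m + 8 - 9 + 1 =-m^2 + 7*m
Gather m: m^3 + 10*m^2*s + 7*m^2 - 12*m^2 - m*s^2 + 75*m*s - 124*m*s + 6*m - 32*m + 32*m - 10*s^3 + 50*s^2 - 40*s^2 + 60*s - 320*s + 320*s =m^3 + m^2*(10*s - 5) + m*(-s^2 - 49*s + 6) - 10*s^3 + 10*s^2 + 60*s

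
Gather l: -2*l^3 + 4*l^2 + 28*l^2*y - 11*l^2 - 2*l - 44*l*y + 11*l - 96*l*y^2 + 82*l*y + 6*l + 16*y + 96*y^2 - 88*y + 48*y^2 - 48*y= -2*l^3 + l^2*(28*y - 7) + l*(-96*y^2 + 38*y + 15) + 144*y^2 - 120*y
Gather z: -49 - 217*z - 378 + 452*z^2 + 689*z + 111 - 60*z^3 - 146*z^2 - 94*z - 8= -60*z^3 + 306*z^2 + 378*z - 324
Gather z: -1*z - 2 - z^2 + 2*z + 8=-z^2 + z + 6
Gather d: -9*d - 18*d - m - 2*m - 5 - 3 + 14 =-27*d - 3*m + 6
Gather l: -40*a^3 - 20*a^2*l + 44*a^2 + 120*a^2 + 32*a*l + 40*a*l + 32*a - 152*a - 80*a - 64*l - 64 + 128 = -40*a^3 + 164*a^2 - 200*a + l*(-20*a^2 + 72*a - 64) + 64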